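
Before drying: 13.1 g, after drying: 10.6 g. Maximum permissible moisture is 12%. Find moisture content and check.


Moisture content = 19.1%
Acceptable: No

MC = (13.1 - 10.6) / 13.1 x 100 = 19.1%
Maximum: 12%
Acceptable: No


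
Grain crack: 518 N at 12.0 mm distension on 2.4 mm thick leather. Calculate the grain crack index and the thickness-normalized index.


Crack index = 43.2 N/mm
Normalized index = 18.0 N/mm per mm

Crack index = 518 / 12.0 = 43.2 N/mm
Normalized = 43.2 / 2.4 = 18.0 N/mm per mm


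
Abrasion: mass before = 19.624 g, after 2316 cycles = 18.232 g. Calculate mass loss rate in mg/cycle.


0.601 mg/cycle

Mass loss = 19.624 - 18.232 = 1.392 g
Rate = 1.392 / 2316 x 1000 = 0.601 mg/cycle


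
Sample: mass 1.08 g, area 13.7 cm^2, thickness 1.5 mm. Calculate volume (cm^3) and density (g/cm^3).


Thickness in cm = 1.5 / 10 = 0.15 cm
Volume = 13.7 x 0.15 = 2.055 cm^3
Density = 1.08 / 2.055 = 0.526 g/cm^3


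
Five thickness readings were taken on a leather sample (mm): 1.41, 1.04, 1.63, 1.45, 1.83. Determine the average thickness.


1.47 mm


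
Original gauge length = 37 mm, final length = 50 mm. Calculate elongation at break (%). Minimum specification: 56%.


Elongation = 35.1%
Meets spec: No


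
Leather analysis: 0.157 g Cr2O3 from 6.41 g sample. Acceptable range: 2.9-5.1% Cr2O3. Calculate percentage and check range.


Cr2O3 = 2.45%
Within range: No


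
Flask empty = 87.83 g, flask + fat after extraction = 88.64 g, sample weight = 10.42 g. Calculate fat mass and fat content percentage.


Fat mass = 0.81 g
Fat content = 7.8%


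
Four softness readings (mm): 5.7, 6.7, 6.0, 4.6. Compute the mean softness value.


Sum = 5.7 + 6.7 + 6.0 + 4.6
Mean = 23.0 / 4 = 5.75 mm


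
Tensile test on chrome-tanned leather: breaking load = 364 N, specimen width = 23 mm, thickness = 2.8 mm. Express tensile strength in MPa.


5.65 MPa


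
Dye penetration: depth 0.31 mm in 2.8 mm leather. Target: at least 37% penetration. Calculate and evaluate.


Penetration = 11.1%
Meets target: No

Penetration = 0.31 / 2.8 x 100 = 11.1%
Target: 37%
Meets target: No


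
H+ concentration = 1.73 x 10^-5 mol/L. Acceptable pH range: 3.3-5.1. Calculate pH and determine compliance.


pH = -log10(1.73 x 10^-5) = 4.76
Range: 3.3 to 5.1
Compliant: Yes


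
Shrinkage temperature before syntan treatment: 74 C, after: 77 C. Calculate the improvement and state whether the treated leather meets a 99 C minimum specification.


Improvement = 3 C
Meets 99 C spec: No


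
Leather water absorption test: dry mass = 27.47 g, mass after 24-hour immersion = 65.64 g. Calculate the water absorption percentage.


139.0%

Water absorbed = 65.64 - 27.47 = 38.17 g
WA% = 38.17 / 27.47 x 100 = 139.0%


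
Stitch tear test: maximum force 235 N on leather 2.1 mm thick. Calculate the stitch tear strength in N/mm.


111.9 N/mm

Stitch tear strength = force / thickness
STS = 235 / 2.1 = 111.9 N/mm


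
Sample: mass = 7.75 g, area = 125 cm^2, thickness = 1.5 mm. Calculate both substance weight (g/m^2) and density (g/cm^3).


Substance weight = 620.0 g/m^2
Density = 0.413 g/cm^3

SW = 7.75 / 125 x 10000 = 620.0 g/m^2
Volume = 125 x 1.5 / 10 = 18.75 cm^3
Density = 7.75 / 18.75 = 0.413 g/cm^3


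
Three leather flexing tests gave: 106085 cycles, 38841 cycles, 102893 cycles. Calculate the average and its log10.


Average = (106085 + 38841 + 102893) / 3 = 82606 cycles
log10(82606) = 4.92


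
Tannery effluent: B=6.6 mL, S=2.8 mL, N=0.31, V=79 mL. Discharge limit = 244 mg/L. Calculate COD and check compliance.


COD = (6.6 - 2.8) x 0.31 x 8000 / 79 = 119.3 mg/L
Limit: 244 mg/L
Compliant: Yes


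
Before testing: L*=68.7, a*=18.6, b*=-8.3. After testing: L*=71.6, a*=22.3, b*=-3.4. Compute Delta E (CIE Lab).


Delta E = 6.79

dL = 71.6 - 68.7 = 2.9
da = 22.3 - 18.6 = 3.7
db = -3.4 - (-8.3) = 4.9
dE = sqrt((2.9)^2 + (3.7)^2 + (4.9)^2) = 6.79


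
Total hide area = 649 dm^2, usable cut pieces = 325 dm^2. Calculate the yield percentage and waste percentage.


Yield = 50.1%
Waste = 49.9%

Yield = 325 / 649 x 100 = 50.1%
Waste = 649 - 325 = 324 dm^2
Waste% = 100 - 50.1 = 49.9%


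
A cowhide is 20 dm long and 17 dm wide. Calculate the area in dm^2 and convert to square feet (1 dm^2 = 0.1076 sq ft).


Area = 20 x 17 = 340 dm^2
Conversion: 340 x 0.1076 = 36.58 sq ft


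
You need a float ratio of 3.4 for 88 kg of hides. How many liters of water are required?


299.2 L

Water = hide weight x target ratio
Water = 88 x 3.4 = 299.2 L


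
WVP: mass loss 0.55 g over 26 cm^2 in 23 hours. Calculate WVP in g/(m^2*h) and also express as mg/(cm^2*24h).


WVP = 0.55 / (26 x 23) x 10000 = 9.20 g/(m^2*h)
Mass loss in mg = 0.55 x 1000 = 550 mg
Per cm^2 per 24h in mg: 550 x 24 / (26 x 23) = 13200 / 598 = 22.07 mg/(cm^2*24h)


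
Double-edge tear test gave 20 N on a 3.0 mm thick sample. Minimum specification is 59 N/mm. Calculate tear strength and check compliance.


Tear strength = 6.7 N/mm
Compliant: No


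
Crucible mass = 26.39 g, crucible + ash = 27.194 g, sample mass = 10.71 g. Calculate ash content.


Ash mass = 27.194 - 26.39 = 0.804 g
Ash% = 0.804 / 10.71 x 100 = 7.51%


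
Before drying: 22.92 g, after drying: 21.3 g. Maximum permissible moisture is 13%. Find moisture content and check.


MC = (22.92 - 21.3) / 22.92 x 100 = 7.1%
Maximum: 13%
Acceptable: Yes


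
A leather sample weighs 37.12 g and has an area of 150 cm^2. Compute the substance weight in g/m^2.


Substance weight = mass / area x 10000
SW = 37.12 / 150 x 10000
SW = 2474.7 g/m^2


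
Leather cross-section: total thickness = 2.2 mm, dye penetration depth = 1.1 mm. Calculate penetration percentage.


50.0%

Penetration% = 1.1 / 2.2 x 100
Penetration = 50.0%


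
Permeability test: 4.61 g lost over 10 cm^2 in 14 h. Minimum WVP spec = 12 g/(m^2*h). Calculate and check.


WVP = 329.29 g/(m^2*h)
Meets specification: Yes

WVP = 4.61 / (10 x 14) x 10000 = 329.29 g/(m^2*h)
Minimum: 12 g/(m^2*h)
Meets spec: Yes


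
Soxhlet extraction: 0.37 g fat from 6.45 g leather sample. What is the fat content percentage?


Fat content = 0.37 / 6.45 x 100
Fat = 5.7%


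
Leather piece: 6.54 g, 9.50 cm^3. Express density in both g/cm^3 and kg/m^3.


0.688 g/cm^3
688 kg/m^3


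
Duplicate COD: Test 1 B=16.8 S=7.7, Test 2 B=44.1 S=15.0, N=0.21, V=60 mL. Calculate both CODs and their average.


COD1 = (16.8 - 7.7) x 0.21 x 8000 / 60 = 254.8 mg/L
COD2 = (44.1 - 15.0) x 0.21 x 8000 / 60 = 814.8 mg/L
Average = (254.8 + 814.8) / 2 = 534.8 mg/L


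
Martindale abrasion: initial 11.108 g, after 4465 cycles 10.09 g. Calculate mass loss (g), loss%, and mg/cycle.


Loss = 11.108 - 10.09 = 1.018 g
Loss% = 1.018 / 11.108 x 100 = 9.16%
Rate = 1.018 / 4465 x 1000 = 0.228 mg/cycle


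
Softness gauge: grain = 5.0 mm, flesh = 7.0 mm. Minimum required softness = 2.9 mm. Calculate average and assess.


Average = (5.0 + 7.0) / 2 = 6.00 mm
Minimum = 2.9 mm
Meets requirement: Yes


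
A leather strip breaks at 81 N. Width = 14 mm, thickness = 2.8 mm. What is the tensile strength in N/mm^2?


2.07 N/mm^2


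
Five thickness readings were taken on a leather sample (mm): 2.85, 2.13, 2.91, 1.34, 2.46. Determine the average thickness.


Sum = 2.85 + 2.13 + 2.91 + 1.34 + 2.46 = 11.69
Average = 11.69 / 5 = 2.34 mm


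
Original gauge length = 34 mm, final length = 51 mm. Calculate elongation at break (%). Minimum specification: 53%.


Elongation = 50.0%
Meets spec: No

Extension = 51 - 34 = 17 mm
Elongation = 17 / 34 x 100 = 50.0%
Minimum required: 53%
Meets specification: No


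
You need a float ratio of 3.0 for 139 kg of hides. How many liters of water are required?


Water = hide weight x target ratio
Water = 139 x 3.0 = 417.0 L


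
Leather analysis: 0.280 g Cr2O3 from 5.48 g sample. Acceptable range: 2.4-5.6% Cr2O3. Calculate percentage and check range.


Cr2O3 = 5.11%
Within range: Yes

Cr2O3% = 0.280 / 5.48 x 100 = 5.11%
Acceptable range: 2.4 to 5.6%
Within range: Yes


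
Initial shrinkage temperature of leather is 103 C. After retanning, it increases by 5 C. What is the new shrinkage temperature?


108 C


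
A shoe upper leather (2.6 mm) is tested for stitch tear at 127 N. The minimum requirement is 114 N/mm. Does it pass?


STS = 127 / 2.6 = 48.8 N/mm
Minimum required: 114 N/mm
Passes: No


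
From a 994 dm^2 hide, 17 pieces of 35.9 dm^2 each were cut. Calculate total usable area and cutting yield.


Total usable = 17 x 35.9 = 610.3 dm^2
Yield = 610.3 / 994 x 100 = 61.4%


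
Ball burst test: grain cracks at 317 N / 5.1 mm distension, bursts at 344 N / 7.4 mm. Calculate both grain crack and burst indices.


Crack index = 317 / 5.1 = 62.2 N/mm
Burst index = 344 / 7.4 = 46.5 N/mm


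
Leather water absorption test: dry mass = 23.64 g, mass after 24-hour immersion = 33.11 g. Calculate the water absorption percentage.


40.1%

Water absorbed = 33.11 - 23.64 = 9.47 g
WA% = 9.47 / 23.64 x 100 = 40.1%


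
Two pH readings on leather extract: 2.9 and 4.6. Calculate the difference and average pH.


Difference = |2.9 - 4.6| = 1.7
Average = (2.9 + 4.6) / 2 = 3.75


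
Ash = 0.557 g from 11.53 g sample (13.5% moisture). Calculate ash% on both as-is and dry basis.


As-is ash% = 0.557 / 11.53 x 100 = 4.83%
Dry mass = 11.53 x (100 - 13.5) / 100 = 9.97345 g
Dry-basis ash% = 0.557 / 9.97345 x 100 = 5.58%


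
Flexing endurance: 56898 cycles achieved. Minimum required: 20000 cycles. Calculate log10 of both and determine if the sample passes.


Achieved: log10 = 4.76
Required: log10 = 4.30
Passes: Yes

log10(56898) = 4.76
log10(20000) = 4.30
Passes: Yes


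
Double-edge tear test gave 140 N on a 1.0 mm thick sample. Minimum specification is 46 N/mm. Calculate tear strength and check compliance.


Tear strength = 140 / 1.0 = 140.0 N/mm
Required minimum = 46 N/mm
Compliant: Yes


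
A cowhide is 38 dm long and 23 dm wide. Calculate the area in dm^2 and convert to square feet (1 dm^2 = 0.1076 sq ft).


874 dm^2
94.04 sq ft

Area = 38 x 23 = 874 dm^2
Conversion: 874 x 0.1076 = 94.04 sq ft


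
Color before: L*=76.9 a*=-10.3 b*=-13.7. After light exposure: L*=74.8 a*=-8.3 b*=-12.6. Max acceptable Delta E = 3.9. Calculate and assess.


dL = -2.1, da = 2.0, db = 1.1
dE = sqrt((-2.1)^2 + (2.0)^2 + (1.1)^2) = 3.10
Max = 3.9
Passes: Yes


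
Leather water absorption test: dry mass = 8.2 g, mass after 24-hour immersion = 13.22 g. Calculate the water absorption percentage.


61.2%

Water absorbed = 13.22 - 8.2 = 5.02 g
WA% = 5.02 / 8.2 x 100 = 61.2%


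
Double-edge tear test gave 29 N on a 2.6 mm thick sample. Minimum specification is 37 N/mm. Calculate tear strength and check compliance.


Tear strength = 11.2 N/mm
Compliant: No

Tear strength = 29 / 2.6 = 11.2 N/mm
Required minimum = 37 N/mm
Compliant: No


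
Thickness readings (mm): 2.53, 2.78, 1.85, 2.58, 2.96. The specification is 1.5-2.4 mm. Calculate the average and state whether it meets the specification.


Average = 2.54 mm
Within specification: No

Sum = 12.70
Average = 12.70 / 5 = 2.54 mm
Specification range: 1.5 to 2.4 mm
Within spec: No


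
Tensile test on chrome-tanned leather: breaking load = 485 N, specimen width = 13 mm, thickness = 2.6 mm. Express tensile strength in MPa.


Cross-section = 13 x 2.6 = 33.8 mm^2
TS = 485 / 33.8 = 14.35 MPa
(1 N/mm^2 = 1 MPa)


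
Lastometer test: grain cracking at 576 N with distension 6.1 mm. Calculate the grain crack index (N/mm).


Grain crack index = force / distension
Index = 576 / 6.1 = 94.4 N/mm


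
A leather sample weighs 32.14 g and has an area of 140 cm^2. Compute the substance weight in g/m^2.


2295.7 g/m^2


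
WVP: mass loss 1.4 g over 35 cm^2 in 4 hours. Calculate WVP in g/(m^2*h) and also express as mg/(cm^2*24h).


WVP = 100.00 g/(m^2*h)
Daily rate = 240.00 mg/(cm^2*24h)

WVP = 1.4 / (35 x 4) x 10000 = 100.00 g/(m^2*h)
Mass loss in mg = 1.4 x 1000 = 1400 mg
Per cm^2 per 24h in mg: 1400 x 24 / (35 x 4) = 33600 / 140 = 240.00 mg/(cm^2*24h)


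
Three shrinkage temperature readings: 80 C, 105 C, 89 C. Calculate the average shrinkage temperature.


Average = (80 + 105 + 89) / 3
Average = 274 / 3 = 91.3 C


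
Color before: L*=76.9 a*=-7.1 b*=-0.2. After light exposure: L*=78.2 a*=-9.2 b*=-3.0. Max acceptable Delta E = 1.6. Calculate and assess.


dL = 1.3, da = -2.1, db = -2.8
dE = sqrt((1.3)^2 + (-2.1)^2 + (-2.8)^2) = 3.73
Max = 1.6
Passes: No


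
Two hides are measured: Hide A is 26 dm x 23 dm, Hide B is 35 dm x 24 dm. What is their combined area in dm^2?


1438 dm^2


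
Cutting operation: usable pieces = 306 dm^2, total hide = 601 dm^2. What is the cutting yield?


Yield = usable / total x 100
Yield = 306 / 601 x 100 = 50.9%


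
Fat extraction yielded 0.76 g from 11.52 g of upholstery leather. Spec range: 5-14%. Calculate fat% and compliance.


Fat% = 0.76 / 11.52 x 100 = 6.6%
Spec range: 5-14%
Compliant: Yes


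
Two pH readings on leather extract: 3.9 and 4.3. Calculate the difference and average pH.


Difference = |3.9 - 4.3| = 0.4
Average = (3.9 + 4.3) / 2 = 4.10


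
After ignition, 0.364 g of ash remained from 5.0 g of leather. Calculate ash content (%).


7.28%


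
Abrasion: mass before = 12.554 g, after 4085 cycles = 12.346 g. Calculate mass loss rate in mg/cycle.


0.051 mg/cycle

Mass loss = 12.554 - 12.346 = 0.208 g
Rate = 0.208 / 4085 x 1000 = 0.051 mg/cycle


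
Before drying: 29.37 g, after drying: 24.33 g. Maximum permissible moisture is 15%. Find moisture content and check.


Moisture content = 17.2%
Acceptable: No


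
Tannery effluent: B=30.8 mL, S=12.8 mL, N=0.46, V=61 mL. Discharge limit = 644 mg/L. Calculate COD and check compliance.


COD = (30.8 - 12.8) x 0.46 x 8000 / 61 = 1085.9 mg/L
Limit: 644 mg/L
Compliant: No


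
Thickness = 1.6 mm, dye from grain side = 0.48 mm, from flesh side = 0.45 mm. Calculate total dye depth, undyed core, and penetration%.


Total dyed = 0.48 + 0.45 = 0.93 mm
Undyed core = 1.6 - 0.93 = 0.67 mm
Penetration = 0.93 / 1.6 x 100 = 58.1%


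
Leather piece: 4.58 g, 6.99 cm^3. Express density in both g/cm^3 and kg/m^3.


0.655 g/cm^3
655 kg/m^3

Density = 4.58 / 6.99 = 0.655 g/cm^3
Convert: 0.655 x 1000 = 655 kg/m^3


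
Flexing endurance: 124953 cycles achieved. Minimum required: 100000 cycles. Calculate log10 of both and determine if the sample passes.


Achieved: log10 = 5.10
Required: log10 = 5.00
Passes: Yes

log10(124953) = 5.10
log10(100000) = 5.00
Passes: Yes


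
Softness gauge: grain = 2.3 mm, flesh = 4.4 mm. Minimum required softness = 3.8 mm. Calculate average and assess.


Average = (2.3 + 4.4) / 2 = 3.35 mm
Minimum = 3.8 mm
Meets requirement: No


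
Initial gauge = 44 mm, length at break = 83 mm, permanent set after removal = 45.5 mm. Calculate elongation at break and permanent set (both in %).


Elongation at break = 88.6%
Permanent set = 3.4%


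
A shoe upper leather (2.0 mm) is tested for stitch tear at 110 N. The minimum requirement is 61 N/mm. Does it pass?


STS = 55.0 N/mm
Passes: No


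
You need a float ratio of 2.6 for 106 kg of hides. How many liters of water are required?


Water = hide weight x target ratio
Water = 106 x 2.6 = 275.6 L


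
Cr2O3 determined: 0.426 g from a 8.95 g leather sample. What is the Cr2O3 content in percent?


Cr2O3% = 0.426 / 8.95 x 100
Cr2O3% = 4.76%


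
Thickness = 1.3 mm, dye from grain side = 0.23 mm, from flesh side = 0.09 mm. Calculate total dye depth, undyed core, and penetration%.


Total dyed = 0.23 + 0.09 = 0.32 mm
Undyed core = 1.3 - 0.32 = 0.98 mm
Penetration = 0.32 / 1.3 x 100 = 24.6%


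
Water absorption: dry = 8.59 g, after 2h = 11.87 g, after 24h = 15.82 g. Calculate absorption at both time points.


WA (2h) = (11.87 - 8.59) / 8.59 x 100 = 38.2%
WA (24h) = (15.82 - 8.59) / 8.59 x 100 = 84.2%


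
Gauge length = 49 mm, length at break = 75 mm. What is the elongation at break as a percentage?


Extension = 75 - 49 = 26 mm
Elongation = 26 / 49 x 100 = 53.1%


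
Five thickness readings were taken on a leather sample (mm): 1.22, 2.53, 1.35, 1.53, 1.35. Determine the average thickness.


1.60 mm

Sum = 1.22 + 2.53 + 1.35 + 1.53 + 1.35 = 7.98
Average = 7.98 / 5 = 1.60 mm


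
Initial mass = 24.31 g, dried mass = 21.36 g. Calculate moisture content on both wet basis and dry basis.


Moisture lost = 24.31 - 21.36 = 2.95 g
Wet basis MC = 2.95 / 24.31 x 100 = 12.1%
Dry basis MC = 2.95 / 21.36 x 100 = 13.8%


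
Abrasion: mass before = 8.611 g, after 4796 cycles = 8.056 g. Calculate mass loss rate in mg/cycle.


Mass loss = 8.611 - 8.056 = 0.555 g
Rate = 0.555 / 4796 x 1000 = 0.116 mg/cycle


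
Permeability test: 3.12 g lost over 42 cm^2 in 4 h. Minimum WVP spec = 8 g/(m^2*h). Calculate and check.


WVP = 3.12 / (42 x 4) x 10000 = 185.71 g/(m^2*h)
Minimum: 8 g/(m^2*h)
Meets spec: Yes


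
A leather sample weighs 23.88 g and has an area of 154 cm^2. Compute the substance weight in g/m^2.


Substance weight = mass / area x 10000
SW = 23.88 / 154 x 10000
SW = 1550.6 g/m^2


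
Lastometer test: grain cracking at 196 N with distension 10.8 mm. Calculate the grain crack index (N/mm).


Grain crack index = force / distension
Index = 196 / 10.8 = 18.1 N/mm


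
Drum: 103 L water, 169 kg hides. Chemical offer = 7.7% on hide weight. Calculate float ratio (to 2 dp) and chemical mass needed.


Float ratio = 103 / 169 = 0.61
Chemical = 169 x 7.7 / 100 = 13.013 kg


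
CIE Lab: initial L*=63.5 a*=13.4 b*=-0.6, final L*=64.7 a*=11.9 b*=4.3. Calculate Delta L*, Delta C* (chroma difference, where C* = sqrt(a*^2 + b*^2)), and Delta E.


Delta L* = 64.7 - 63.5 = 1.2
C1* = sqrt((13.4)^2 + (-0.6)^2) = 13.413
C2* = sqrt((11.9)^2 + (4.3)^2) = 12.653
Delta C* = 12.653 - 13.413 = -0.76
Delta E = sqrt((1.2)^2 + (-1.5)^2 + (4.9)^2) = 5.26


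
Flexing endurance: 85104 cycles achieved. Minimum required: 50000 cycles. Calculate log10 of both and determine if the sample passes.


log10(85104) = 4.93
log10(50000) = 4.70
Passes: Yes


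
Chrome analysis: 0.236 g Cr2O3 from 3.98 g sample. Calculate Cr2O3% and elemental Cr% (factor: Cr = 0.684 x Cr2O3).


Cr2O3 = 5.93%
Cr = 4.06%


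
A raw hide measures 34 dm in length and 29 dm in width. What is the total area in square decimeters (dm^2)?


986 dm^2

Area = length x width
Area = 34 x 29 = 986 dm^2


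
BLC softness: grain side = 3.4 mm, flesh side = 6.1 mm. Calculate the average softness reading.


4.75 mm


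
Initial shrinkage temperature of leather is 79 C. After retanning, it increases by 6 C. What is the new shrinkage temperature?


New Ts = 79 + 6 = 85 C


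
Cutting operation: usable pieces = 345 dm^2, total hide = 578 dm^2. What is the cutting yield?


59.7%

Yield = usable / total x 100
Yield = 345 / 578 x 100 = 59.7%


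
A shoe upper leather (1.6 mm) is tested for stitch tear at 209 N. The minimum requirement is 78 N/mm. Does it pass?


STS = 130.6 N/mm
Passes: Yes

STS = 209 / 1.6 = 130.6 N/mm
Minimum required: 78 N/mm
Passes: Yes


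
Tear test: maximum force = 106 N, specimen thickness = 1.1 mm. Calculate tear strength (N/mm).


Tear strength = force / thickness
Tear = 106 / 1.1 = 96.4 N/mm


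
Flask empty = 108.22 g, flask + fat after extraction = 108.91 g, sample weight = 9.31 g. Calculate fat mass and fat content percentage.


Fat mass = 108.91 - 108.22 = 0.69 g
Fat% = 0.69 / 9.31 x 100 = 7.4%


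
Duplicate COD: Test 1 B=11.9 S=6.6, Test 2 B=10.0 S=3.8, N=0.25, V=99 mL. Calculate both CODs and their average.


COD1 = 107.1 mg/L
COD2 = 125.3 mg/L
Average = 116.2 mg/L


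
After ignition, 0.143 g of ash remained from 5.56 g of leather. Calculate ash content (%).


Ash% = 0.143 / 5.56 x 100
Ash% = 2.57%


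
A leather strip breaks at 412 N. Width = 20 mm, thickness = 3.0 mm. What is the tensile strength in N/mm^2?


6.87 N/mm^2

Cross-sectional area = 20 x 3.0 = 60.0 mm^2
Tensile strength = 412 / 60.0 = 6.87 N/mm^2


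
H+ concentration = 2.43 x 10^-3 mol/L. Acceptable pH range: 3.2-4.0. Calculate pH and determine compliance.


pH = -log10(2.43 x 10^-3) = 2.61
Range: 3.2 to 4.0
Compliant: No


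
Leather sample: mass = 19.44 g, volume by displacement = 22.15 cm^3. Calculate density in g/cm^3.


0.878 g/cm^3

Density = mass / volume
Density = 19.44 / 22.15 = 0.878 g/cm^3


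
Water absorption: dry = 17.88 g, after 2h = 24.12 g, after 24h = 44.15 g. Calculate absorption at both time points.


WA (2h) = (24.12 - 17.88) / 17.88 x 100 = 34.9%
WA (24h) = (44.15 - 17.88) / 17.88 x 100 = 146.9%


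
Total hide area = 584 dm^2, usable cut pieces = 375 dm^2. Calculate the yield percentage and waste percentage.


Yield = 64.2%
Waste = 35.8%


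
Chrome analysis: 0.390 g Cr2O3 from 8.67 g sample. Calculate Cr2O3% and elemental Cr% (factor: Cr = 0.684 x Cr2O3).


Cr2O3% = 0.390 / 8.67 x 100 = 4.50%
Cr% = 4.50 x 0.684 = 3.08%


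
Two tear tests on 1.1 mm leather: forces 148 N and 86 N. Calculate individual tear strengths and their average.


Tear 1 = 148 / 1.1 = 134.5 N/mm
Tear 2 = 86 / 1.1 = 78.2 N/mm
Average = (134.5 + 78.2) / 2 = 106.4 N/mm


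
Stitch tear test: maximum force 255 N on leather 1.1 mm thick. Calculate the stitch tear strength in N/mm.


Stitch tear strength = force / thickness
STS = 255 / 1.1 = 231.8 N/mm


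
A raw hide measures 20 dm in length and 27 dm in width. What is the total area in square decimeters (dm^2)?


540 dm^2

Area = length x width
Area = 20 x 27 = 540 dm^2


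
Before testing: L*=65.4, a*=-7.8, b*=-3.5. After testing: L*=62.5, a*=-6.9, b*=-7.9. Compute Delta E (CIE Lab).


Delta E = 5.35


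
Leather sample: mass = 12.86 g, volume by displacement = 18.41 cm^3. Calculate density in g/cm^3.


Density = mass / volume
Density = 12.86 / 18.41 = 0.699 g/cm^3


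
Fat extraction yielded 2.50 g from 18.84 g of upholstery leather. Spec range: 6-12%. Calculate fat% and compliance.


Fat content = 13.3%
Compliant: No


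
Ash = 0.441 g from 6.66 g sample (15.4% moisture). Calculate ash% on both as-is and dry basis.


As-is ash = 6.62%
Dry-basis ash = 7.83%

As-is ash% = 0.441 / 6.66 x 100 = 6.62%
Dry mass = 6.66 x (100 - 15.4) / 100 = 5.63436 g
Dry-basis ash% = 0.441 / 5.63436 x 100 = 7.83%


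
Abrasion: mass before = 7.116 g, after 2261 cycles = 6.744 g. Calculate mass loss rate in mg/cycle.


0.165 mg/cycle


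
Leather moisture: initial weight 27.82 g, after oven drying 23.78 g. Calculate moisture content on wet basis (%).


14.5%

Moisture = 27.82 - 23.78 = 4.04 g
MC = 4.04 / 27.82 x 100 = 14.5%


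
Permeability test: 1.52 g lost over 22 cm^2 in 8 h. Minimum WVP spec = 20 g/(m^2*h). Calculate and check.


WVP = 86.36 g/(m^2*h)
Meets specification: Yes


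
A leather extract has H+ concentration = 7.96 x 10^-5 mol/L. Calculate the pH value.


pH = -log10[H+]
pH = -log10(7.96 x 10^-5) = 4.10


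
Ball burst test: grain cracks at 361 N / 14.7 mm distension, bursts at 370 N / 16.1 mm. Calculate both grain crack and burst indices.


Crack index = 24.6 N/mm
Burst index = 23.0 N/mm


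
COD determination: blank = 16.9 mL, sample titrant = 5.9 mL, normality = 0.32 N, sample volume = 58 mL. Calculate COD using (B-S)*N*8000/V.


COD = (16.9 - 5.9) x 0.32 x 8000 / 58
COD = 11.0 x 0.32 x 8000 / 58
COD = 485.5 mg/L


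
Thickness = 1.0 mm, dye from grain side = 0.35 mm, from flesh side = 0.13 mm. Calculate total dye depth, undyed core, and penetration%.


Total dyed = 0.48 mm
Undyed core = 0.52 mm
Penetration = 48.0%

Total dyed = 0.35 + 0.13 = 0.48 mm
Undyed core = 1.0 - 0.48 = 0.52 mm
Penetration = 0.48 / 1.0 x 100 = 48.0%


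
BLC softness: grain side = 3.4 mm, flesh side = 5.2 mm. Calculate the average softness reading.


Average = (3.4 + 5.2) / 2
Average = 4.30 mm


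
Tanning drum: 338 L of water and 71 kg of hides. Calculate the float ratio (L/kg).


4.8


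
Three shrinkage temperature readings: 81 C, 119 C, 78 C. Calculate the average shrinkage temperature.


Average = (81 + 119 + 78) / 3
Average = 278 / 3 = 92.7 C


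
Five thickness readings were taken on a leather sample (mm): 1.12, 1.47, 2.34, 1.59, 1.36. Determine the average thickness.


1.58 mm


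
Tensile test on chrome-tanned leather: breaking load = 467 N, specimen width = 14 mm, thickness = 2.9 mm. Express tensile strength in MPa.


11.50 MPa


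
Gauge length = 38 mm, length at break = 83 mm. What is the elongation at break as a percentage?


118.4%


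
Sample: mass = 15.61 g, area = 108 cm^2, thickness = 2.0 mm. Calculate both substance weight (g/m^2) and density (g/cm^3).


SW = 15.61 / 108 x 10000 = 1445.4 g/m^2
Volume = 108 x 2.0 / 10 = 21.60 cm^3
Density = 15.61 / 21.60 = 0.723 g/cm^3


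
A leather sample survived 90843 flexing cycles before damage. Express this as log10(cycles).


4.96


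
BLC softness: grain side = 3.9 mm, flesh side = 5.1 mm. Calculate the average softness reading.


4.50 mm

Average = (3.9 + 5.1) / 2
Average = 4.50 mm


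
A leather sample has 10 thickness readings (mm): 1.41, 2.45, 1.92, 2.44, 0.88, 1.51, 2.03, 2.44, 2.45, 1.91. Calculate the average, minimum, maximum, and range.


Sum = 19.44
Average = 19.44 / 10 = 1.94 mm
Minimum = 0.88 mm
Maximum = 2.45 mm
Range = 2.45 - 0.88 = 1.57 mm


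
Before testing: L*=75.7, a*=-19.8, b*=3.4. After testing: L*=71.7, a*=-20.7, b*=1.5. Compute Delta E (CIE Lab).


Delta E = 4.52

dL = 71.7 - 75.7 = -4.0
da = -20.7 - (-19.8) = -0.9
db = 1.5 - 3.4 = -1.9
dE = sqrt((-4.0)^2 + (-0.9)^2 + (-1.9)^2) = 4.52


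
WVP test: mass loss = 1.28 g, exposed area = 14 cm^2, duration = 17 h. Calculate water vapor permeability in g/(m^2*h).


53.78 g/(m^2*h)


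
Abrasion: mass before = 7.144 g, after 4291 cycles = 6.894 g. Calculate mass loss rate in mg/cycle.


0.058 mg/cycle

Mass loss = 7.144 - 6.894 = 0.250 g
Rate = 0.250 / 4291 x 1000 = 0.058 mg/cycle


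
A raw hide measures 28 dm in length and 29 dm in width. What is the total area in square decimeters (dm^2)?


812 dm^2


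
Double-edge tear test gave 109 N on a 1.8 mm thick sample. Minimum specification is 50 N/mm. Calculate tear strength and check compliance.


Tear strength = 109 / 1.8 = 60.6 N/mm
Required minimum = 50 N/mm
Compliant: Yes


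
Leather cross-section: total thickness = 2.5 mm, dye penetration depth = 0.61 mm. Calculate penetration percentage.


Penetration% = 0.61 / 2.5 x 100
Penetration = 24.4%


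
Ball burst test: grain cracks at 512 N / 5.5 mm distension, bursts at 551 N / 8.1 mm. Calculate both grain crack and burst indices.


Crack index = 512 / 5.5 = 93.1 N/mm
Burst index = 551 / 8.1 = 68.0 N/mm


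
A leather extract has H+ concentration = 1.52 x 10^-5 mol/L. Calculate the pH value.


pH = 4.82

pH = -log10[H+]
pH = -log10(1.52 x 10^-5) = 4.82


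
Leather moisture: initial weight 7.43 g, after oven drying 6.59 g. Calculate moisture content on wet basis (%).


11.3%

Moisture = 7.43 - 6.59 = 0.84 g
MC = 0.84 / 7.43 x 100 = 11.3%


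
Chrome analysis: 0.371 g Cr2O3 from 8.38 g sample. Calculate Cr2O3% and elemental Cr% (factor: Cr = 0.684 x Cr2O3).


Cr2O3 = 4.43%
Cr = 3.03%


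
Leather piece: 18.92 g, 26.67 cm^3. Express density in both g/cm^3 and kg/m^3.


0.709 g/cm^3
709 kg/m^3

Density = 18.92 / 26.67 = 0.709 g/cm^3
Convert: 0.709 x 1000 = 709 kg/m^3


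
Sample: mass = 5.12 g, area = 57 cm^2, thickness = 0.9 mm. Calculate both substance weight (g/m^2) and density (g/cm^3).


Substance weight = 898.2 g/m^2
Density = 0.998 g/cm^3


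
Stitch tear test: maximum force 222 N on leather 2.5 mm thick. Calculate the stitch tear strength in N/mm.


88.8 N/mm

Stitch tear strength = force / thickness
STS = 222 / 2.5 = 88.8 N/mm


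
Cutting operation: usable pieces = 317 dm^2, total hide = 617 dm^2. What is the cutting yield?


Yield = usable / total x 100
Yield = 317 / 617 x 100 = 51.4%


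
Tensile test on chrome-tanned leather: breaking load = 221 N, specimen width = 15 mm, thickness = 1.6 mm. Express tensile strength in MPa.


Cross-section = 15 x 1.6 = 24.0 mm^2
TS = 221 / 24.0 = 9.21 MPa
(1 N/mm^2 = 1 MPa)


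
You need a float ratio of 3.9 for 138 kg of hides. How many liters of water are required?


Water = hide weight x target ratio
Water = 138 x 3.9 = 538.2 L


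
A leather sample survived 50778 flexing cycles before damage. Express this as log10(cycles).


log10(50778) = 4.71


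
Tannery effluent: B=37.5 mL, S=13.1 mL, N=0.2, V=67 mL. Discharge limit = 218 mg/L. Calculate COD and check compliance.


COD = 582.7 mg/L
Compliant: No


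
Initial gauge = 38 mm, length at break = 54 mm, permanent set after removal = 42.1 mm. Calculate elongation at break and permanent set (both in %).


Elongation at break = 42.1%
Permanent set = 10.8%

Elongation at break = (54 - 38) / 38 x 100 = 42.1%
Permanent set = (42.1 - 38) / 38 x 100 = 10.8%


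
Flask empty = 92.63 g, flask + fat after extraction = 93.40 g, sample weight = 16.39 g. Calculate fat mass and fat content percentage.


Fat mass = 93.40 - 92.63 = 0.77 g
Fat% = 0.77 / 16.39 x 100 = 4.7%


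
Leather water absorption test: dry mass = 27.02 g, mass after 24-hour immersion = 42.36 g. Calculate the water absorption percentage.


56.8%

Water absorbed = 42.36 - 27.02 = 15.34 g
WA% = 15.34 / 27.02 x 100 = 56.8%


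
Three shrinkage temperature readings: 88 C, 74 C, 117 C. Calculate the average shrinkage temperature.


93.0 C

Average = (88 + 74 + 117) / 3
Average = 279 / 3 = 93.0 C


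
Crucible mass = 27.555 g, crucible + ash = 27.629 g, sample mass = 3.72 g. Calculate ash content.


Ash mass = 0.074 g
Ash content = 1.99%


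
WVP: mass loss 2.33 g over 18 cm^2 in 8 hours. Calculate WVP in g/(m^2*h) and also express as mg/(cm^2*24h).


WVP = 161.81 g/(m^2*h)
Daily rate = 388.33 mg/(cm^2*24h)


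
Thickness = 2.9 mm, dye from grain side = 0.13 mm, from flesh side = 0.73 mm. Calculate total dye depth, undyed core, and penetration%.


Total dyed = 0.86 mm
Undyed core = 2.04 mm
Penetration = 29.7%


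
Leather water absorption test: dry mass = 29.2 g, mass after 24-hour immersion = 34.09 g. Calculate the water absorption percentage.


16.7%

Water absorbed = 34.09 - 29.2 = 4.89 g
WA% = 4.89 / 29.2 x 100 = 16.7%


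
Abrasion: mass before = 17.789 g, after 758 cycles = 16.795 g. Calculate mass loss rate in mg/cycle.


1.311 mg/cycle

Mass loss = 17.789 - 16.795 = 0.994 g
Rate = 0.994 / 758 x 1000 = 1.311 mg/cycle


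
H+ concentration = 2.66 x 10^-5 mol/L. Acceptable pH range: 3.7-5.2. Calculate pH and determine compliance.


pH = -log10(2.66 x 10^-5) = 4.58
Range: 3.7 to 5.2
Compliant: Yes


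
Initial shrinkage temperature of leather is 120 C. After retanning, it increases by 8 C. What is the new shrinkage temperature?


New Ts = 120 + 8 = 128 C


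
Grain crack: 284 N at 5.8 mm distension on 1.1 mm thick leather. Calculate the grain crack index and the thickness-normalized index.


Crack index = 284 / 5.8 = 49.0 N/mm
Normalized = 49.0 / 1.1 = 44.5 N/mm per mm


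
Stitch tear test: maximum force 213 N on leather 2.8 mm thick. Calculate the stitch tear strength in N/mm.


76.1 N/mm


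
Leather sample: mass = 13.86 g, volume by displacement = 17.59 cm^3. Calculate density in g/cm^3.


0.788 g/cm^3

Density = mass / volume
Density = 13.86 / 17.59 = 0.788 g/cm^3


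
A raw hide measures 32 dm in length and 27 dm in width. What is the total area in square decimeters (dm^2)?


Area = length x width
Area = 32 x 27 = 864 dm^2


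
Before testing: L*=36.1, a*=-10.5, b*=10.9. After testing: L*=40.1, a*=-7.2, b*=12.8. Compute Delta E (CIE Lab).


dL = 40.1 - 36.1 = 4.0
da = -7.2 - (-10.5) = 3.3
db = 12.8 - 10.9 = 1.9
dE = sqrt((4.0)^2 + (3.3)^2 + (1.9)^2) = 5.52


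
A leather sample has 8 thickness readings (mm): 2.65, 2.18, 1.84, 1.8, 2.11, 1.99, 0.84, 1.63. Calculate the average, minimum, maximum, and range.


Sum = 15.04
Average = 15.04 / 8 = 1.88 mm
Minimum = 0.84 mm
Maximum = 2.65 mm
Range = 2.65 - 0.84 = 1.81 mm


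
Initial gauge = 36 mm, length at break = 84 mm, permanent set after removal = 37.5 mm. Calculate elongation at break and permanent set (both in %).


Elongation at break = 133.3%
Permanent set = 4.2%


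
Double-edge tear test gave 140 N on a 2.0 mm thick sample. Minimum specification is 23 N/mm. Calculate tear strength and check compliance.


Tear strength = 70.0 N/mm
Compliant: Yes


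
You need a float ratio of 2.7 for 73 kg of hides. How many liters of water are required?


197.1 L

Water = hide weight x target ratio
Water = 73 x 2.7 = 197.1 L


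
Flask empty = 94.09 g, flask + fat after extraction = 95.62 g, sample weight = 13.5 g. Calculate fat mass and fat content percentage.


Fat mass = 1.53 g
Fat content = 11.3%

Fat mass = 95.62 - 94.09 = 1.53 g
Fat% = 1.53 / 13.5 x 100 = 11.3%


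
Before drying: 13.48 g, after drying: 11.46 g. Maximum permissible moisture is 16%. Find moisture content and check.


MC = (13.48 - 11.46) / 13.48 x 100 = 15.0%
Maximum: 16%
Acceptable: Yes


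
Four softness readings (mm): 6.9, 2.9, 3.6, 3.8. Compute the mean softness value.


Sum = 6.9 + 2.9 + 3.6 + 3.8
Mean = 17.2 / 4 = 4.30 mm


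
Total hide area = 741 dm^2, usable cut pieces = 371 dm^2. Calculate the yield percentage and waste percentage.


Yield = 371 / 741 x 100 = 50.1%
Waste = 741 - 371 = 370 dm^2
Waste% = 100 - 50.1 = 49.9%


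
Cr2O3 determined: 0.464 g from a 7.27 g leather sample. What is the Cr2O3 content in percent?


6.38%

Cr2O3% = 0.464 / 7.27 x 100
Cr2O3% = 6.38%


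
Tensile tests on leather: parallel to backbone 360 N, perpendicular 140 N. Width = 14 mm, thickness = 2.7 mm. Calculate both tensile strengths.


Area = 14 x 2.7 = 37.8 mm^2
TS (parallel) = 360 / 37.8 = 9.52 N/mm^2
TS (perpendicular) = 140 / 37.8 = 3.70 N/mm^2


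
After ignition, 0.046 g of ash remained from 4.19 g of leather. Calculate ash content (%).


1.10%

Ash% = 0.046 / 4.19 x 100
Ash% = 1.10%


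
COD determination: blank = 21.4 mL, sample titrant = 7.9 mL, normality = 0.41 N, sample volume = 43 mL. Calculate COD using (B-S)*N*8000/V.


1029.8 mg/L

COD = (21.4 - 7.9) x 0.41 x 8000 / 43
COD = 13.5 x 0.41 x 8000 / 43
COD = 1029.8 mg/L


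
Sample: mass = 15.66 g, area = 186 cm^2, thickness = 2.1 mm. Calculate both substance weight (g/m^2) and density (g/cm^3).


Substance weight = 841.9 g/m^2
Density = 0.401 g/cm^3


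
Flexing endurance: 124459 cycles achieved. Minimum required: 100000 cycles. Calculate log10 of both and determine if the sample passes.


log10(124459) = 5.10
log10(100000) = 5.00
Passes: Yes


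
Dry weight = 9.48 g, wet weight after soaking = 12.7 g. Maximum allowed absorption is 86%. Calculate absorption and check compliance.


Absorption = 34.0%
Compliant: Yes


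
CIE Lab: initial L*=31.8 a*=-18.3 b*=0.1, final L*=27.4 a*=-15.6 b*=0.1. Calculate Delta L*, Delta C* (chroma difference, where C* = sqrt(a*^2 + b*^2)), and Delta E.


Delta L* = -4.4
Delta C* = -2.70
Delta E = 5.16


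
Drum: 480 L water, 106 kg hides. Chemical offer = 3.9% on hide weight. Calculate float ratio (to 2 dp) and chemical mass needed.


Float ratio = 480 / 106 = 4.53
Chemical = 106 x 3.9 / 100 = 4.134 kg


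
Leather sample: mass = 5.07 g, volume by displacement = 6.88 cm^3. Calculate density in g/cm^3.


0.737 g/cm^3

Density = mass / volume
Density = 5.07 / 6.88 = 0.737 g/cm^3


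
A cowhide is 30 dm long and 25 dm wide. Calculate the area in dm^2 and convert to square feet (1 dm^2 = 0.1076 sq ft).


Area = 30 x 25 = 750 dm^2
Conversion: 750 x 0.1076 = 80.70 sq ft


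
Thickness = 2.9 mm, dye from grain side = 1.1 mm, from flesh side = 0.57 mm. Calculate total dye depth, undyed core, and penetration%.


Total dyed = 1.1 + 0.57 = 1.67 mm
Undyed core = 2.9 - 1.67 = 1.23 mm
Penetration = 1.67 / 2.9 x 100 = 57.6%


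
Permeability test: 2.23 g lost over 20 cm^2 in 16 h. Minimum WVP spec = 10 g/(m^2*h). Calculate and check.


WVP = 69.69 g/(m^2*h)
Meets specification: Yes


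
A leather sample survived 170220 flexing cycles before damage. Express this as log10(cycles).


log10(170220) = 5.23


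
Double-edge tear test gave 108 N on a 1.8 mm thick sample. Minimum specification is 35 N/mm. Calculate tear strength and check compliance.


Tear strength = 60.0 N/mm
Compliant: Yes


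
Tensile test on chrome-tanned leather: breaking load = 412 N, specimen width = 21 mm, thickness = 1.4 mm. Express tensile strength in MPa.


14.01 MPa

Cross-section = 21 x 1.4 = 29.4 mm^2
TS = 412 / 29.4 = 14.01 MPa
(1 N/mm^2 = 1 MPa)


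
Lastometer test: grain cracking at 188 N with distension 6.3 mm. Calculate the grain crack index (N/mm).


29.8 N/mm


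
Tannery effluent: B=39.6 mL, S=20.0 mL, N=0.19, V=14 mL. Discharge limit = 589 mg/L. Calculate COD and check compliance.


COD = 2128.0 mg/L
Compliant: No

COD = (39.6 - 20.0) x 0.19 x 8000 / 14 = 2128.0 mg/L
Limit: 589 mg/L
Compliant: No


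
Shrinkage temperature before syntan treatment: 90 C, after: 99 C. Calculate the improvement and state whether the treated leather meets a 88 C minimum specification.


Improvement = 9 C
Meets 88 C spec: Yes

Improvement = 99 - 90 = 9 C
Spec check: 99 C >= 88 C? Yes


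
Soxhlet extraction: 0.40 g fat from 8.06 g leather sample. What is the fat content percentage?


Fat content = 0.40 / 8.06 x 100
Fat = 5.0%


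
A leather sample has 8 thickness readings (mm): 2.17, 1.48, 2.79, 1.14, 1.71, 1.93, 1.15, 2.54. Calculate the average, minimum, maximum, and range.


Average = 1.86 mm
Min = 1.14 mm
Max = 2.79 mm
Range = 1.65 mm

Sum = 14.91
Average = 14.91 / 8 = 1.86 mm
Minimum = 1.14 mm
Maximum = 2.79 mm
Range = 2.79 - 1.14 = 1.65 mm


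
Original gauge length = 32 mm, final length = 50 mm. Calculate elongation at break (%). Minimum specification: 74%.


Elongation = 56.3%
Meets spec: No

Extension = 50 - 32 = 18 mm
Elongation = 18 / 32 x 100 = 56.3%
Minimum required: 74%
Meets specification: No


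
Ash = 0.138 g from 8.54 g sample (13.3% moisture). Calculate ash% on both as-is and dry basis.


As-is ash% = 0.138 / 8.54 x 100 = 1.62%
Dry mass = 8.54 x (100 - 13.3) / 100 = 7.40418 g
Dry-basis ash% = 0.138 / 7.40418 x 100 = 1.86%


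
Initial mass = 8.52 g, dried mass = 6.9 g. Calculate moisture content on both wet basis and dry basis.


Moisture lost = 8.52 - 6.9 = 1.62 g
Wet basis MC = 1.62 / 8.52 x 100 = 19.0%
Dry basis MC = 1.62 / 6.9 x 100 = 23.5%


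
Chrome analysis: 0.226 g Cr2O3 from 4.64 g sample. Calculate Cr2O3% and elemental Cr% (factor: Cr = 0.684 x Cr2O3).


Cr2O3 = 4.87%
Cr = 3.33%


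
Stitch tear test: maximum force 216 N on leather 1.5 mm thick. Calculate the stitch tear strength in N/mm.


Stitch tear strength = force / thickness
STS = 216 / 1.5 = 144.0 N/mm


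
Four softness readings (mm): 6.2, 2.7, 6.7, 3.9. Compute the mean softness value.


Sum = 6.2 + 2.7 + 6.7 + 3.9
Mean = 19.5 / 4 = 4.88 mm


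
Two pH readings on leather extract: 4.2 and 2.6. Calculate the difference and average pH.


Difference = |4.2 - 2.6| = 1.6
Average = (4.2 + 2.6) / 2 = 3.40


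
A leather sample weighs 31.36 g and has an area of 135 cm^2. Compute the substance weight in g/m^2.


2323.0 g/m^2

Substance weight = mass / area x 10000
SW = 31.36 / 135 x 10000
SW = 2323.0 g/m^2
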